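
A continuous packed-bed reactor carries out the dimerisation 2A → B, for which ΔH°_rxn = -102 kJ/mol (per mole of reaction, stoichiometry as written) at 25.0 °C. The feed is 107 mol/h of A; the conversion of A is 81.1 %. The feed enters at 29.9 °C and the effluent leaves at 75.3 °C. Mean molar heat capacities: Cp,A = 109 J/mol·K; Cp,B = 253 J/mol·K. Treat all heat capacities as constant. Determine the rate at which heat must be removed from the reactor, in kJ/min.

Q_out = 63.7 kJ/min

Extent of reaction ξ = 0.811 × 107 / 2 = 43.389 mol/h
Reaction term: ξ·ΔH°_rxn = 43.389 × -102 = -4425.6 kJ/h
Sensible, feed 29.9→25 °C: -57.149 kJ/h
Outlet flows (mol/h): A 20.223, B 43.389
Sensible, products 25→75.3 °C: 663.03 kJ/h
Q = ΔH = -3819.7 kJ/h = -1.061 kW
Heat removed = 63.662 kJ/min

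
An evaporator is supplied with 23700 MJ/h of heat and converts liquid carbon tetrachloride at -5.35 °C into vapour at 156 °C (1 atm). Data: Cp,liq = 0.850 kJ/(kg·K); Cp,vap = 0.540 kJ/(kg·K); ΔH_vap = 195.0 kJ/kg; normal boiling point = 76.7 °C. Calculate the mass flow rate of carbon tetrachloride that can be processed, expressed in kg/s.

Δh = 0.850×(76.7−-5.35) + 195.0 + 0.540×(156−76.7) = 307.56 kJ/kg
Q = 23700 MJ/h = 6583.3 kJ/s = 6583.3 kJ/s
ṁ = Q/Δh = 6583.3 / 307.56 = 21.405 kg/s

ṁ = 21.4 kg/s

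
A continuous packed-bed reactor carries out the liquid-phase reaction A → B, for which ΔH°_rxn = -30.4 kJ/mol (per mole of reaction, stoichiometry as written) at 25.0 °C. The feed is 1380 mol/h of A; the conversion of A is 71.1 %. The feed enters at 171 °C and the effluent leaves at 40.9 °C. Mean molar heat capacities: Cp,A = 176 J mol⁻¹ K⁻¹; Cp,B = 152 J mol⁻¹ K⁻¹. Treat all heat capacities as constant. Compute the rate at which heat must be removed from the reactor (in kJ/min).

Q_out = 1030 kJ/min

Extent of reaction ξ = 0.711 × 1380 = 981.18 mol/h
Reaction term: ξ·ΔH°_rxn = 981.18 × -30.4 = -29828 kJ/h
Sensible, feed 171→25 °C: -35460 kJ/h
Outlet flows (mol/h): A 398.82, B 981.18
Sensible, products 25→40.9 °C: 3487.4 kJ/h
Q = ΔH = -61801 kJ/h = -17.167 kW
Heat removed = 1030 kJ/min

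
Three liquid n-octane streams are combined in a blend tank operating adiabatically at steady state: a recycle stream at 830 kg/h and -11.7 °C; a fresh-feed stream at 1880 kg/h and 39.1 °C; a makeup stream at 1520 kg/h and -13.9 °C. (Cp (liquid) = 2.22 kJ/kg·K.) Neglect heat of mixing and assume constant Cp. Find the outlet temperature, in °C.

T_out = 10.1 °C

Energy balance with Q = 0: Σ ṁᵢCp,ᵢ(T_out − Tᵢ) = 0
Σ ṁᵢCp,ᵢTᵢ = 830×2.22×-11.7 + 1880×2.22×39.1 + 1520×2.22×-13.9 = 94725
Σ ṁᵢCp,ᵢ = 830×2.22 + 1880×2.22 + 1520×2.22 = 9390.6
T_out = 94725 / 9390.6 = 10.087 °C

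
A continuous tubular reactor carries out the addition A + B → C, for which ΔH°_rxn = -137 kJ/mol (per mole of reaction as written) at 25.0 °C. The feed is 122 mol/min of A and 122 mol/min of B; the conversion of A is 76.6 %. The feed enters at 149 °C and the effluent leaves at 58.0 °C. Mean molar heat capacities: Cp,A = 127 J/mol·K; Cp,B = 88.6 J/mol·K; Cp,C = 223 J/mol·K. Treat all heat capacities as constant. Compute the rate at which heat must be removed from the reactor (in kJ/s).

Extent of reaction ξ = 0.766 × 122 = 93.452 mol/min
Reaction term: ξ·ΔH°_rxn = 93.452 × -137 = -12803 kJ/min
Sensible, feed 149→25 °C: -3261.6 kJ/min
Outlet flows (mol/min): A 28.548, B 28.548, C 93.452
Sensible, products 25→58.0 °C: 890.83 kJ/min
Q = ΔH = -15174 kJ/min = -252.89 kW
Heat removed = 252.89 kJ/s

Q_out = 253 kJ/s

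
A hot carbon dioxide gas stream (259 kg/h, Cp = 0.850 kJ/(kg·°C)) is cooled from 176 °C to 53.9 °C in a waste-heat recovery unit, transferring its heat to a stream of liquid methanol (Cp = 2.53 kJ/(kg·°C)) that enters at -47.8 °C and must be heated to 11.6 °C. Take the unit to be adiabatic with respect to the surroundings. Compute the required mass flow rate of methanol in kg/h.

ṁ_c = 179 kg/h

Heat released by hot stream: Q = 259 × 0.850 × (176 − 53.9) = 26880 kJ/h
Energy balance on cold side (adiabatic exchanger): Q = ṁ_c·Cp_c·(T_c,out − T_c,in)
ṁ_c = 26880 / [2.53 × (11.6 − -47.8)] = 178.87 kg/h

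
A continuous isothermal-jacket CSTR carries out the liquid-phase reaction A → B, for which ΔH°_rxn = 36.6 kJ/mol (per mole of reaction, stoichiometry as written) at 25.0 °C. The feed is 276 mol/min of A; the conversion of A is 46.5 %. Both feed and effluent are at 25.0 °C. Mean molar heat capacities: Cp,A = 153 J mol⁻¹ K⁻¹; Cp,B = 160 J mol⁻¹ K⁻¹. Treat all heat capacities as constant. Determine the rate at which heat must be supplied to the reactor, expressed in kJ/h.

Extent of reaction ξ = 0.465 × 276 = 128.34 mol/min
Reaction term: ξ·ΔH°_rxn = 128.34 × 36.6 = 4697.2 kJ/min
Q = ΔH = 4697.2 kJ/min = 78.287 kW
Heat supplied = 281830 kJ/h

Q_in = 282000 kJ/h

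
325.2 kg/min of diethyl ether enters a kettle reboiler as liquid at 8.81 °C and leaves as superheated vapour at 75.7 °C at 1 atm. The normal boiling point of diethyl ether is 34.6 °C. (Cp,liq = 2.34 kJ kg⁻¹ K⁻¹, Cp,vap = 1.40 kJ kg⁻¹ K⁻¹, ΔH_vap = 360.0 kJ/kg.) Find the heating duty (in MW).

Q = 2.59 MW

liquid 8.81→34.6 °C: 60.349 kJ/kg
vaporisation at 34.6 °C: 360 kJ/kg
vapour 34.6→75.7 °C: 57.54 kJ/kg
Δh = 60.349 + 360 + 57.54 = 477.89 kJ/kg
Q = ṁ·Δh = 325.2 kg/min × 477.89 kJ/kg = 155410 kJ/min
|Q| = 2590.2 kW = 2.5902 MW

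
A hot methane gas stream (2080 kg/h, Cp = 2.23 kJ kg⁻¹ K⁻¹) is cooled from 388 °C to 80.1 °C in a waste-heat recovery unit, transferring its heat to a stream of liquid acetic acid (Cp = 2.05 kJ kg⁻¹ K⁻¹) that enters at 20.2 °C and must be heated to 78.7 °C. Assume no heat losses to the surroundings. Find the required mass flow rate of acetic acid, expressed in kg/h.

Heat released by hot stream: Q = 2080 × 2.23 × (388 − 80.1) = 1.4282e+06 kJ/h
Energy balance on cold side (adiabatic exchanger): Q = ṁ_c·Cp_c·(T_c,out − T_c,in)
ṁ_c = 1.4282e+06 / [2.05 × (78.7 − 20.2)] = 11909 kg/h

ṁ_c = 11900 kg/h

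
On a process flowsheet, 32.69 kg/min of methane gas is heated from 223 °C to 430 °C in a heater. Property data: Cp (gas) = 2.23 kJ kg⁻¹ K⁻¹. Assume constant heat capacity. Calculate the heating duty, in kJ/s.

Q = 252 kJ/s

Q = ṁ·Cp·ΔT = 32.69 × 2.23 × (430 − 223) = 15090 kJ/min
Converting: 15090 / 60 s = 251.5 kW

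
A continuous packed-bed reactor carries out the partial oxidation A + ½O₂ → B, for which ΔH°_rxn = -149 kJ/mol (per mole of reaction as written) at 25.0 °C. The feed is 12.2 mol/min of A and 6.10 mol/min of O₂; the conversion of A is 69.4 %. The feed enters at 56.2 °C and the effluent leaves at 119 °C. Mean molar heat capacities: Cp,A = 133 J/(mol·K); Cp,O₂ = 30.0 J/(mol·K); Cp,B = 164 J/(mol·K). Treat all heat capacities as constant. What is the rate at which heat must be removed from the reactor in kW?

Q_out = 18.9 kW

Extent of reaction ξ = 0.694 × 12.2 = 8.4668 mol/min
Reaction term: ξ·ΔH°_rxn = 8.4668 × -149 = -1261.6 kJ/min
Sensible, feed 56.2→25 °C: -56.335 kJ/min
Outlet flows (mol/min): A 3.7332, O₂ 1.8666, B 8.4668
Sensible, products 25→119 °C: 182.46 kJ/min
Q = ΔH = -1135.4 kJ/min = -18.924 kW
Heat removed = 18.924 kW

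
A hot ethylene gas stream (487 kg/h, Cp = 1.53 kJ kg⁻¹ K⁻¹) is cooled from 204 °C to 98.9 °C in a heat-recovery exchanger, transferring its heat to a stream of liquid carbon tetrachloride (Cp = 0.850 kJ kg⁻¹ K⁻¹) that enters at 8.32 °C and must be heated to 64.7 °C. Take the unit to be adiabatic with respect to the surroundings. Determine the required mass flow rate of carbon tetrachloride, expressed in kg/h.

Heat released by hot stream: Q = 487 × 1.53 × (204 − 98.9) = 78311 kJ/h
Energy balance on cold side (adiabatic exchanger): Q = ṁ_c·Cp_c·(T_c,out − T_c,in)
ṁ_c = 78311 / [0.850 × (64.7 − 8.32)] = 1634.1 kg/h

ṁ_c = 1630 kg/h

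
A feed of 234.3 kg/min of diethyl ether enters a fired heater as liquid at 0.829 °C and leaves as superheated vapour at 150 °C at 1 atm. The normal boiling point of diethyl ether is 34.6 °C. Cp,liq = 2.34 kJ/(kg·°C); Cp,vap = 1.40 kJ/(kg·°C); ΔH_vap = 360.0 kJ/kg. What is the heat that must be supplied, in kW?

liquid 0.829→34.6 °C: 79.024 kJ/kg
vaporisation at 34.6 °C: 360 kJ/kg
vapour 34.6→150 °C: 161.56 kJ/kg
Δh = 79.024 + 360 + 161.56 = 600.58 kJ/kg
Q = ṁ·Δh = 234.3 kg/min × 600.58 kJ/kg = 140720 kJ/min
|Q| = 2345.3 kW

Q = 2350 kW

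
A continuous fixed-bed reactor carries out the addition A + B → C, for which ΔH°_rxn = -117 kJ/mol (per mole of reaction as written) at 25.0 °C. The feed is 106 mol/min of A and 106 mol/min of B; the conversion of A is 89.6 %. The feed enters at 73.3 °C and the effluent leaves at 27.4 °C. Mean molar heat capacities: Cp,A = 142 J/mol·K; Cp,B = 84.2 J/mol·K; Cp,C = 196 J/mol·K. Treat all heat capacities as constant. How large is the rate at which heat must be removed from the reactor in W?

Extent of reaction ξ = 0.896 × 106 = 94.976 mol/min
Reaction term: ξ·ΔH°_rxn = 94.976 × -117 = -11112 kJ/min
Sensible, feed 73.3→25 °C: -1158.1 kJ/min
Outlet flows (mol/min): A 11.024, B 11.024, C 94.976
Sensible, products 25→27.4 °C: 50.661 kJ/min
Q = ΔH = -12220 kJ/min = -203.66 kW
Heat removed = 203660 W

Q_out = 204000 W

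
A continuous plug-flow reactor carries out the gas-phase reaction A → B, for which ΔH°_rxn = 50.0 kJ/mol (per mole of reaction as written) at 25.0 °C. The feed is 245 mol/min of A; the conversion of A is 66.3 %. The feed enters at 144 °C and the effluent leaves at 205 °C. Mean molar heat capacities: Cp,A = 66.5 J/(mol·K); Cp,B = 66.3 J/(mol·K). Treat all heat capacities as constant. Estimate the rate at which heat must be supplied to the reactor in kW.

Q_in = 152 kW

Extent of reaction ξ = 0.663 × 245 = 162.44 mol/min
Reaction term: ξ·ΔH°_rxn = 162.44 × 50.0 = 8121.8 kJ/min
Sensible, feed 144→25 °C: -1938.8 kJ/min
Outlet flows (mol/min): A 82.565, B 162.44
Sensible, products 25→205 °C: 2926.8 kJ/min
Q = ΔH = 9109.7 kJ/min = 151.83 kW
Heat supplied = 151.83 kW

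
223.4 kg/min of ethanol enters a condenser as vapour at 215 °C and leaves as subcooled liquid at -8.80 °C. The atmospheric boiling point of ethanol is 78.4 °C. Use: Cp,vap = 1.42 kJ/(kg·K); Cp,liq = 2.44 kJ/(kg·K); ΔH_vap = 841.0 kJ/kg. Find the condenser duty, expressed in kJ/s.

Q_c = 4650 kJ/s

vapour 215→78.4 °C: -193.97 kJ/kg
condensation at 78.4 °C: -841 kJ/kg
liquid 78.4→-8.80 °C: -212.77 kJ/kg
Δh = -193.97 + -841 + -212.77 = -1247.7 kJ/kg
Q = ṁ·Δh = 223.4 kg/min × -1247.7 kJ/kg = -278750 kJ/min
|Q| = 4645.8 kW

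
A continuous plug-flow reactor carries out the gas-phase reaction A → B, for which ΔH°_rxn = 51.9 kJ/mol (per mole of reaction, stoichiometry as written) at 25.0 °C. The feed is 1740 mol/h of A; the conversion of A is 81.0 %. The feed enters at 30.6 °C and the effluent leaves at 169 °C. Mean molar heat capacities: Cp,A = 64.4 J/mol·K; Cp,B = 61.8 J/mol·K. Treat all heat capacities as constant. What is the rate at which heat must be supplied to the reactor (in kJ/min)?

Extent of reaction ξ = 0.810 × 1740 = 1409.4 mol/h
Reaction term: ξ·ΔH°_rxn = 1409.4 × 51.9 = 73148 kJ/h
Sensible, feed 30.6→25 °C: -627.51 kJ/h
Outlet flows (mol/h): A 330.6, B 1409.4
Sensible, products 25→169 °C: 15608 kJ/h
Q = ΔH = 88129 kJ/h = 24.48 kW
Heat supplied = 1468.8 kJ/min

Q_in = 1470 kJ/min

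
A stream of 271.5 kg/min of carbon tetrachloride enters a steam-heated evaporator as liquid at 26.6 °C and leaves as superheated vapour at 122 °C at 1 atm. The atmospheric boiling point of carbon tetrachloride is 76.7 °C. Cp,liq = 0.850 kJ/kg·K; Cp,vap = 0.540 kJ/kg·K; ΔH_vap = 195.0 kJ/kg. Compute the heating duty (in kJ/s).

Q = 1190 kJ/s

liquid 26.6→76.7 °C: 42.585 kJ/kg
vaporisation at 76.7 °C: 195 kJ/kg
vapour 76.7→122 °C: 24.462 kJ/kg
Δh = 42.585 + 195 + 24.462 = 262.05 kJ/kg
Q = ṁ·Δh = 271.5 kg/min × 262.05 kJ/kg = 71146 kJ/min
|Q| = 1185.8 kW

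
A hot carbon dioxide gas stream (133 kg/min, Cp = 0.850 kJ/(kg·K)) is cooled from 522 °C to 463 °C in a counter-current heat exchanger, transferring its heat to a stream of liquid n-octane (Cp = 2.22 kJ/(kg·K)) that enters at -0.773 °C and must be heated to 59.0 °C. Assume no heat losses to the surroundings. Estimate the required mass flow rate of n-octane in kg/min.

ṁ_c = 50.3 kg/min

Heat released by hot stream: Q = 133 × 0.850 × (522 − 463) = 6669.9 kJ/min
Energy balance on cold side (adiabatic exchanger): Q = ṁ_c·Cp_c·(T_c,out − T_c,in)
ṁ_c = 6669.9 / [2.22 × (59.0 − -0.773)] = 50.265 kg/min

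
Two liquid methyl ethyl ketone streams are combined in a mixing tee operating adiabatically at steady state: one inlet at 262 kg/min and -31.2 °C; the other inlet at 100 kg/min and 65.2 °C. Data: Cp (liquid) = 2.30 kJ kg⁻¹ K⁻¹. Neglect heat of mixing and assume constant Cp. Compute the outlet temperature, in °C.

T_out = -4.57 °C

Adiabatic, steady state ⇒ Σ ṁᵢCp,ᵢ(T_out − Tᵢ) = 0
Σ ṁᵢCp,ᵢTᵢ = 262×2.30×-31.2 + 100×2.30×65.2 = -3805.1
Σ ṁᵢCp,ᵢ = 262×2.30 + 100×2.30 = 832.6
T_out = -3805.1 / 832.6 = -4.5702 °C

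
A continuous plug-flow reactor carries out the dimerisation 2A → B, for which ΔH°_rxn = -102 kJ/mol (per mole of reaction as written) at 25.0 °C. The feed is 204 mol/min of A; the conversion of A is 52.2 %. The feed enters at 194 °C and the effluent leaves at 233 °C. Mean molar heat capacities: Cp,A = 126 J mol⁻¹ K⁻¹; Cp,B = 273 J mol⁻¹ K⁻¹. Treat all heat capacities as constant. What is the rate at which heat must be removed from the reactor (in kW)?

Extent of reaction ξ = 0.522 × 204 / 2 = 53.244 mol/min
Reaction term: ξ·ΔH°_rxn = 53.244 × -102 = -5430.9 kJ/min
Sensible, feed 194→25 °C: -4344 kJ/min
Outlet flows (mol/min): A 97.512, B 53.244
Sensible, products 25→233 °C: 5579 kJ/min
Q = ΔH = -4195.9 kJ/min = -69.931 kW
Heat removed = 69.931 kW

Q_out = 69.9 kW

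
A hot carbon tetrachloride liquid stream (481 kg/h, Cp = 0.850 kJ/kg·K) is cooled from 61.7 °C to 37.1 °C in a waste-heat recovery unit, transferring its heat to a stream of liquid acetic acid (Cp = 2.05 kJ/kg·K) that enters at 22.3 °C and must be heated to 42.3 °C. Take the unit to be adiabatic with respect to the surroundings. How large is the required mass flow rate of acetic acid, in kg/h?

ṁ_c = 245 kg/h

Heat released by hot stream: Q = 481 × 0.850 × (61.7 − 37.1) = 10058 kJ/h
Energy balance on cold side (adiabatic exchanger): Q = ṁ_c·Cp_c·(T_c,out − T_c,in)
ṁ_c = 10058 / [2.05 × (42.3 − 22.3)] = 245.31 kg/h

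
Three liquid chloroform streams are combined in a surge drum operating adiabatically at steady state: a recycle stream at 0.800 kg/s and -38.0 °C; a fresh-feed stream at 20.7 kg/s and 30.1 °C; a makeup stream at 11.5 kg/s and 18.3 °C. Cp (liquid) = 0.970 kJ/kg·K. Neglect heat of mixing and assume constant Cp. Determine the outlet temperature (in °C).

T_out = 24.3 °C

Energy balance with Q = 0: Σ ṁᵢCp,ᵢ(T_out − Tᵢ) = 0
Σ ṁᵢCp,ᵢTᵢ = 0.800×0.970×-38.0 + 20.7×0.970×30.1 + 11.5×0.970×18.3 = 779.03
Σ ṁᵢCp,ᵢ = 0.800×0.970 + 20.7×0.970 + 11.5×0.970 = 32.01
T_out = 779.03 / 32.01 = 24.337 °C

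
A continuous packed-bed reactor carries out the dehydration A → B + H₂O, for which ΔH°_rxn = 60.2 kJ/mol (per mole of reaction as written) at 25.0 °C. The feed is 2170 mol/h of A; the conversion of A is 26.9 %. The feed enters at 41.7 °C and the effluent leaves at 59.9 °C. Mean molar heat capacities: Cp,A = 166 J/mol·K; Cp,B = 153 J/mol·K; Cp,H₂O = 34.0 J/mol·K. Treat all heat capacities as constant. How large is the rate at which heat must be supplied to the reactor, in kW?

Q_in = 11.7 kW

Extent of reaction ξ = 0.269 × 2170 = 583.73 mol/h
Reaction term: ξ·ΔH°_rxn = 583.73 × 60.2 = 35141 kJ/h
Sensible, feed 41.7→25 °C: -6015.7 kJ/h
Outlet flows (mol/h): A 1586.3, B 583.73, H₂O 583.73
Sensible, products 25→59.9 °C: 12999 kJ/h
Q = ΔH = 42124 kJ/h = 11.701 kW
Heat supplied = 11.701 kW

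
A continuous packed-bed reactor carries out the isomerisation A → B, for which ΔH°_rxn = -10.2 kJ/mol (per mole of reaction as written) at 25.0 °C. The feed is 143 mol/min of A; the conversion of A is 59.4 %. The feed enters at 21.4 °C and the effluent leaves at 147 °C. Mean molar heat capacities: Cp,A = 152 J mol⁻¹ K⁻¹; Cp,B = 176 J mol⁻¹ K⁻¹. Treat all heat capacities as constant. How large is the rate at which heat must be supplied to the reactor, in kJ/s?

Q_in = 35.2 kJ/s

Extent of reaction ξ = 0.594 × 143 = 84.942 mol/min
Reaction term: ξ·ΔH°_rxn = 84.942 × -10.2 = -866.41 kJ/min
Sensible, feed 21.4→25 °C: 78.25 kJ/min
Outlet flows (mol/min): A 58.058, B 84.942
Sensible, products 25→147 °C: 2900.5 kJ/min
Q = ΔH = 2112.3 kJ/min = 35.206 kW
Heat supplied = 35.206 kJ/s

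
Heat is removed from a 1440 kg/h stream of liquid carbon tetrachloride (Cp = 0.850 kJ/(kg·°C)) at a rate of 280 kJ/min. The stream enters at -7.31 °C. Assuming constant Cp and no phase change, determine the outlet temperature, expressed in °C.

T_out = -21.0 °C

Q = 280 kJ/min = 16800 kJ/h
ΔT = Q/(ṁ·Cp) = 16800/(1440×0.850) = 13.725 K
T_out = -7.31 − 13.725 = -21.035 °C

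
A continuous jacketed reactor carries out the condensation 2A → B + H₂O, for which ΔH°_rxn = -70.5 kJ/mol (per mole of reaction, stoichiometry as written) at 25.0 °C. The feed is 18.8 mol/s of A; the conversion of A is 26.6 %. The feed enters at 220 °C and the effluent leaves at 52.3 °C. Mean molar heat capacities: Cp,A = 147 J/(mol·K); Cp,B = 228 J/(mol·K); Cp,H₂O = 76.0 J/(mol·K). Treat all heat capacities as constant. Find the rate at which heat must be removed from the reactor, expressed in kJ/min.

Extent of reaction ξ = 0.266 × 18.8 / 2 = 2.5004 mol/s
Reaction term: ξ·ΔH°_rxn = 2.5004 × -70.5 = -176.28 kJ/s
Sensible, feed 220→25 °C: -538.9 kJ/s
Outlet flows (mol/s): A 13.799, B 2.5004, H₂O 2.5004
Sensible, products 25→52.3 °C: 76.129 kJ/s
Q = ΔH = -639.05 kJ/s = -639.05 kW
Heat removed = 38343 kJ/min

Q_out = 38300 kJ/min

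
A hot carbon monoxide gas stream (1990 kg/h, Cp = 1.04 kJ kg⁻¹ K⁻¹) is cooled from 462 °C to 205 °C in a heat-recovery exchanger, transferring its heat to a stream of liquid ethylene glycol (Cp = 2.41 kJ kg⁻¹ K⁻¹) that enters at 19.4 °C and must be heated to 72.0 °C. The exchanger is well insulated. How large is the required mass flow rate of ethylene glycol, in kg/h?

ṁ_c = 4200 kg/h

Heat released by hot stream: Q = 1990 × 1.04 × (462 − 205) = 531890 kJ/h
Energy balance on cold side (adiabatic exchanger): Q = ṁ_c·Cp_c·(T_c,out − T_c,in)
ṁ_c = 531890 / [2.41 × (72.0 − 19.4)] = 4195.8 kg/h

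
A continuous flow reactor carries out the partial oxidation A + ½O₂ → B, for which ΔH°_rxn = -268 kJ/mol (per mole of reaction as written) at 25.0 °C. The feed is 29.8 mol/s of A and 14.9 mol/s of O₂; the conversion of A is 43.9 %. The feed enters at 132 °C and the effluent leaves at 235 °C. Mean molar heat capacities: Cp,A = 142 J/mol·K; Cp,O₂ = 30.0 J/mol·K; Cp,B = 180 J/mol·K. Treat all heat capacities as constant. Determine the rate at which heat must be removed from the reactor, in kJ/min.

Extent of reaction ξ = 0.439 × 29.8 = 13.082 mol/s
Reaction term: ξ·ΔH°_rxn = 13.082 × -268 = -3506 kJ/s
Sensible, feed 132→25 °C: -500.61 kJ/s
Outlet flows (mol/s): A 16.718, O₂ 8.3589, B 13.082
Sensible, products 25→235 °C: 1045.7 kJ/s
Q = ΔH = -2960.9 kJ/s = -2960.9 kW
Heat removed = 177660 kJ/min

Q_out = 178000 kJ/min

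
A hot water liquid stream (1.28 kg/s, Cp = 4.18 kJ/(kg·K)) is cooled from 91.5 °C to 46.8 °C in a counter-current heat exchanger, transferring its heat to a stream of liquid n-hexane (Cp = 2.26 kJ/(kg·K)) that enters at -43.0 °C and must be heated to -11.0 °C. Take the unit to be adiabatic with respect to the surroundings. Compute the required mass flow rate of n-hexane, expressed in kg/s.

ṁ_c = 3.31 kg/s

Heat released by hot stream: Q = 1.28 × 4.18 × (91.5 − 46.8) = 239.16 kJ/s
Energy balance on cold side (adiabatic exchanger): Q = ṁ_c·Cp_c·(T_c,out − T_c,in)
ṁ_c = 239.16 / [2.26 × (-11.0 − -43.0)] = 3.307 kg/s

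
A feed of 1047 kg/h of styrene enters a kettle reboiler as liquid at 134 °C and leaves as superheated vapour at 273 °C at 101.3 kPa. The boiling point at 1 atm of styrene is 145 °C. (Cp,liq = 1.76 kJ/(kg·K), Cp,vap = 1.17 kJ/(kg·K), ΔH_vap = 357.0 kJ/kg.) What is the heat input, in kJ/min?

liquid 134→145 °C: 19.36 kJ/kg
vaporisation at 145 °C: 357 kJ/kg
vapour 145→273 °C: 149.76 kJ/kg
Δh = 19.36 + 357 + 149.76 = 526.12 kJ/kg
Q = ṁ·Δh = 1047 kg/h × 526.12 kJ/kg = 550850 kJ/h
|Q| = 153.01 kW = 9180.8 kJ/min

Q = 9180 kJ/min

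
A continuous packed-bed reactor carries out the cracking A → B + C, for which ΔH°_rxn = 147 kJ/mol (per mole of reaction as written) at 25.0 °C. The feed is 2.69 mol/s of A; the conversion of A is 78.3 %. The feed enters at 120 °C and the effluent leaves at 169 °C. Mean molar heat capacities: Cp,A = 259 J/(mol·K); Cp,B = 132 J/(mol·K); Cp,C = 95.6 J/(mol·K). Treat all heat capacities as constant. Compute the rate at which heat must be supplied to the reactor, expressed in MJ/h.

Q_in = 1200 MJ/h

Extent of reaction ξ = 0.783 × 2.69 = 2.1063 mol/s
Reaction term: ξ·ΔH°_rxn = 2.1063 × 147 = 309.62 kJ/s
Sensible, feed 120→25 °C: -66.187 kJ/s
Outlet flows (mol/s): A 0.58373, B 2.1063, C 2.1063
Sensible, products 25→169 °C: 90.803 kJ/s
Q = ΔH = 334.24 kJ/s = 334.24 kW
Heat supplied = 1203.3 MJ/h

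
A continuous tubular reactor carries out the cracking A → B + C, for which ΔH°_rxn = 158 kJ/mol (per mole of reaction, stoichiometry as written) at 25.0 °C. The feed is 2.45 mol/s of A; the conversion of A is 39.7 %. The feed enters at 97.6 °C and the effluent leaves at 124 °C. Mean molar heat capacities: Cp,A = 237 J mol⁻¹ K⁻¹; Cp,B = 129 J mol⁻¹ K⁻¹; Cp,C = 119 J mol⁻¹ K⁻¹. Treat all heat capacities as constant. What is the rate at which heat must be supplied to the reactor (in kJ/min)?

Q_in = 10200 kJ/min

Extent of reaction ξ = 0.397 × 2.45 = 0.97265 mol/s
Reaction term: ξ·ΔH°_rxn = 0.97265 × 158 = 153.68 kJ/s
Sensible, feed 97.6→25 °C: -42.155 kJ/s
Outlet flows (mol/s): A 1.4773, B 0.97265, C 0.97265
Sensible, products 25→124 °C: 58.544 kJ/s
Q = ΔH = 170.07 kJ/s = 170.07 kW
Heat supplied = 10204 kJ/min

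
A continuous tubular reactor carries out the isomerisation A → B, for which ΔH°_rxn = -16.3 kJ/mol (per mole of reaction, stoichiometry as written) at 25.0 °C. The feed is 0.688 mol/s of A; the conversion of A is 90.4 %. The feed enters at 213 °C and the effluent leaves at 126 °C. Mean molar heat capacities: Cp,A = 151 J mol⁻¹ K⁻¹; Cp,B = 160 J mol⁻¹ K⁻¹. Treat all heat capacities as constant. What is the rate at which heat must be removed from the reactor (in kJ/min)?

Extent of reaction ξ = 0.904 × 0.688 = 0.62195 mol/s
Reaction term: ξ·ΔH°_rxn = 0.62195 × -16.3 = -10.138 kJ/s
Sensible, feed 213→25 °C: -19.531 kJ/s
Outlet flows (mol/s): A 0.066048, B 0.62195
Sensible, products 25→126 °C: 11.058 kJ/s
Q = ΔH = -18.611 kJ/s = -18.611 kW
Heat removed = 1116.6 kJ/min

Q_out = 1120 kJ/min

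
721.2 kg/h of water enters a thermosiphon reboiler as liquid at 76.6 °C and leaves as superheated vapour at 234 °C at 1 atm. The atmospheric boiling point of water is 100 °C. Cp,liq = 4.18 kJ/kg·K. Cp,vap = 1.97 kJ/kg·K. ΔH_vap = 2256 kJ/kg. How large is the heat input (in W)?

liquid 76.6→100 °C: 97.812 kJ/kg
vaporisation at 100 °C: 2256 kJ/kg
vapour 100→234 °C: 263.98 kJ/kg
Δh = 97.812 + 2256 + 263.98 = 2617.8 kJ/kg
Q = ṁ·Δh = 721.2 kg/h × 2617.8 kJ/kg = 1.888e+06 kJ/h
|Q| = 524.43 kW = 524430 W

Q = 524000 W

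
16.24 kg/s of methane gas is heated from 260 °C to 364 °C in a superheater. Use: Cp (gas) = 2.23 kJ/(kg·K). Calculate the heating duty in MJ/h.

Q = ṁ·Cp·ΔT = 16.24 × 2.23 × (364 − 260) = 3766.4 kJ/s
Heating duty = 13559 MJ/h

Q = 13600 MJ/h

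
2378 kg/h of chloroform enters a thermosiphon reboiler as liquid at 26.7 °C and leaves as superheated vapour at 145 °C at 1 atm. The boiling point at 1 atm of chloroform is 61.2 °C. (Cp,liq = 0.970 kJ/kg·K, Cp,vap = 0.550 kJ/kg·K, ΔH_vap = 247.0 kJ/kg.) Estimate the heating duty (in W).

Q = 216000 W

liquid 26.7→61.2 °C: 33.465 kJ/kg
vaporisation at 61.2 °C: 247 kJ/kg
vapour 61.2→145 °C: 46.09 kJ/kg
Δh = 33.465 + 247 + 46.09 = 326.56 kJ/kg
Q = ṁ·Δh = 2378 kg/h × 326.56 kJ/kg = 776550 kJ/h
|Q| = 215.71 kW = 215710 W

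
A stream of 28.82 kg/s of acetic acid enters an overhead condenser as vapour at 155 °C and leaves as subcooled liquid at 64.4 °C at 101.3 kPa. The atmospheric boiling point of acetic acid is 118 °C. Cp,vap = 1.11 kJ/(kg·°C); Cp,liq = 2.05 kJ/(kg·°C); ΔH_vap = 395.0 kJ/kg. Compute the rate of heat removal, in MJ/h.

vapour 155→118 °C: -41.07 kJ/kg
condensation at 118 °C: -395 kJ/kg
liquid 118→64.4 °C: -109.88 kJ/kg
Δh = -41.07 + -395 + -109.88 = -545.95 kJ/kg
Q = ṁ·Δh = 28.82 kg/s × -545.95 kJ/kg = -15734 kJ/s
|Q| = 15734 kW = 56643 MJ/h

Q_c = 56600 MJ/h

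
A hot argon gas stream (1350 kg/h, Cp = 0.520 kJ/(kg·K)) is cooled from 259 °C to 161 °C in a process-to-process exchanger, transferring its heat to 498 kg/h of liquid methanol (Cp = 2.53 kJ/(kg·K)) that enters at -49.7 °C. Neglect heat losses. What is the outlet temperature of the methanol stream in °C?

T_c,out = 4.90 °C

Heat released by hot stream: Q = 1350 × 0.520 × (259 − 161) = 68796 kJ/h
Energy balance on cold side (adiabatic exchanger): Q = ṁ_c·Cp_c·(T_c,out − T_c,in)
T_c,out = -49.7 + 68796/(498 × 2.53) = 4.9026 °C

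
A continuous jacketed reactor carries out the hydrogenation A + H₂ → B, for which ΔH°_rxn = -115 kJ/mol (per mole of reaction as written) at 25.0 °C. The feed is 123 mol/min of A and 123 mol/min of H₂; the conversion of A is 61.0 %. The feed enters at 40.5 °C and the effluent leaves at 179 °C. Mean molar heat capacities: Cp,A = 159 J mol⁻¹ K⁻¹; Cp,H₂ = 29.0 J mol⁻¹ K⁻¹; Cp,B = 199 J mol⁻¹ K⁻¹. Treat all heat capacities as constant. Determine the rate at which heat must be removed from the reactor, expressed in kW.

Q_out = 88.3 kW

Extent of reaction ξ = 0.610 × 123 = 75.03 mol/min
Reaction term: ξ·ΔH°_rxn = 75.03 × -115 = -8628.5 kJ/min
Sensible, feed 40.5→25 °C: -358.42 kJ/min
Outlet flows (mol/min): A 47.97, H₂ 47.97, B 75.03
Sensible, products 25→179 °C: 3688.2 kJ/min
Q = ΔH = -5298.7 kJ/min = -88.311 kW
Heat removed = 88.311 kW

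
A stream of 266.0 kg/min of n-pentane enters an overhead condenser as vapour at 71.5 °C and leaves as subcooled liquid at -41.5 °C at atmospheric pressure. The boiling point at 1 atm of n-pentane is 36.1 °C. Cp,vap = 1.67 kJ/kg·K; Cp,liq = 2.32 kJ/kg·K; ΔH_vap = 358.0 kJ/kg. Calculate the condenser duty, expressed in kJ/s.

vapour 71.5→36.1 °C: -59.118 kJ/kg
condensation at 36.1 °C: -358 kJ/kg
liquid 36.1→-41.5 °C: -180.03 kJ/kg
Δh = -59.118 + -358 + -180.03 = -597.15 kJ/kg
Q = ṁ·Δh = 266.0 kg/min × -597.15 kJ/kg = -158840 kJ/min
|Q| = 2647.4 kW

Q_c = 2650 kJ/s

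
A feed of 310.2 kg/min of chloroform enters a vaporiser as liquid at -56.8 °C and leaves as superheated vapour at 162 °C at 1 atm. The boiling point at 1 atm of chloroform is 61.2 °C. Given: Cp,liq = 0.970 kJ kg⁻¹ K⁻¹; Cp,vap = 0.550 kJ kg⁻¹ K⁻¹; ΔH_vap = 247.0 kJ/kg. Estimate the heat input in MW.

Q = 2.16 MW

liquid -56.8→61.2 °C: 114.46 kJ/kg
vaporisation at 61.2 °C: 247 kJ/kg
vapour 61.2→162 °C: 55.44 kJ/kg
Δh = 114.46 + 247 + 55.44 = 416.9 kJ/kg
Q = ṁ·Δh = 310.2 kg/min × 416.9 kJ/kg = 129320 kJ/min
|Q| = 2155.4 kW = 2.1554 MW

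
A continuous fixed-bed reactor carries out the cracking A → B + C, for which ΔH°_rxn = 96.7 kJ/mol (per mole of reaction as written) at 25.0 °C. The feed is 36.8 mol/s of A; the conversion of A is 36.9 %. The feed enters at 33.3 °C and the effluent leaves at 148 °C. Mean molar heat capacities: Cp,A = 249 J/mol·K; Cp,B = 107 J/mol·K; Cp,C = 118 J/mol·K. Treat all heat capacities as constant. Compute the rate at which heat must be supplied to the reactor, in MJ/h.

Extent of reaction ξ = 0.369 × 36.8 = 13.579 mol/s
Reaction term: ξ·ΔH°_rxn = 13.579 × 96.7 = 1313.1 kJ/s
Sensible, feed 33.3→25 °C: -76.055 kJ/s
Outlet flows (mol/s): A 23.221, B 13.579, C 13.579
Sensible, products 25→148 °C: 1087 kJ/s
Q = ΔH = 2324 kJ/s = 2324 kW
Heat supplied = 8366.6 MJ/h

Q_in = 8370 MJ/h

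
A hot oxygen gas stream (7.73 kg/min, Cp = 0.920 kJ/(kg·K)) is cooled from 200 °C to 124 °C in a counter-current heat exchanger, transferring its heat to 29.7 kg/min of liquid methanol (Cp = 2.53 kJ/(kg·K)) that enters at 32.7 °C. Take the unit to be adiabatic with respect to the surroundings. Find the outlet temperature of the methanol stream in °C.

Heat released by hot stream: Q = 7.73 × 0.920 × (200 − 124) = 540.48 kJ/min
Energy balance on cold side (adiabatic exchanger): Q = ṁ_c·Cp_c·(T_c,out − T_c,in)
T_c,out = 32.7 + 540.48/(29.7 × 2.53) = 39.893 °C

T_c,out = 39.9 °C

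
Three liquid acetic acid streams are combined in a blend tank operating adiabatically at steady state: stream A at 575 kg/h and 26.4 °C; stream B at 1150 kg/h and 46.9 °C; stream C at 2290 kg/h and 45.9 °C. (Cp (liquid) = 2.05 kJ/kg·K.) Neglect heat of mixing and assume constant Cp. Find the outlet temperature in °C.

T_out = 43.4 °C

No heat crosses the boundary, so H_out = H_in.
T_out = Σ ṁᵢCp,ᵢTᵢ / Σ ṁᵢCp,ᵢ
      = 357160 / 8230.8 = 43.394 °C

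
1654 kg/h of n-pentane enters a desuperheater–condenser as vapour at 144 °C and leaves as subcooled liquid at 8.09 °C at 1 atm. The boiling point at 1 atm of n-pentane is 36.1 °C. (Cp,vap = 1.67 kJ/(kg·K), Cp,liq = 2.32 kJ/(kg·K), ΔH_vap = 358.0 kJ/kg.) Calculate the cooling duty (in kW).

vapour 144→36.1 °C: -180.19 kJ/kg
condensation at 36.1 °C: -358 kJ/kg
liquid 36.1→8.09 °C: -64.983 kJ/kg
Δh = -180.19 + -358 + -64.983 = -603.18 kJ/kg
Q = ṁ·Δh = 1654 kg/h × -603.18 kJ/kg = -997650 kJ/h
|Q| = 277.13 kW

Q_c = 277 kW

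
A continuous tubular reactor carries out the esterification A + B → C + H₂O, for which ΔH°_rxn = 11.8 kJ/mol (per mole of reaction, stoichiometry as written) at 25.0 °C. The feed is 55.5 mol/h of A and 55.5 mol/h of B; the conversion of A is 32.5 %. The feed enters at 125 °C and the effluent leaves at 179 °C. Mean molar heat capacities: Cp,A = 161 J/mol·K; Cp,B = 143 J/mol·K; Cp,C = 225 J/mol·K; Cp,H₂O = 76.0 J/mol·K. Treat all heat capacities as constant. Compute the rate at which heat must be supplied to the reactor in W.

Extent of reaction ξ = 0.325 × 55.5 = 18.038 mol/h
Reaction term: ξ·ΔH°_rxn = 18.038 × 11.8 = 212.84 kJ/h
Sensible, feed 125→25 °C: -1687.2 kJ/h
Outlet flows (mol/h): A 37.462, B 37.462, C 18.038, H₂O 18.038
Sensible, products 25→179 °C: 2590 kJ/h
Q = ΔH = 1115.6 kJ/h = 0.30989 kW
Heat supplied = 309.89 W

Q_in = 310 W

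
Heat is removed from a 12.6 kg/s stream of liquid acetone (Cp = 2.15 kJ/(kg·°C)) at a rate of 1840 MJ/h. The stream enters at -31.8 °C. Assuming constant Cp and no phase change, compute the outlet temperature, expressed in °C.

T_out = -50.7 °C

Q = 1840 MJ/h = 511.11 kJ/s
ΔT = Q/(ṁ·Cp) = 511.11/(12.6×2.15) = 18.867 K
T_out = -31.8 − 18.867 = -50.667 °C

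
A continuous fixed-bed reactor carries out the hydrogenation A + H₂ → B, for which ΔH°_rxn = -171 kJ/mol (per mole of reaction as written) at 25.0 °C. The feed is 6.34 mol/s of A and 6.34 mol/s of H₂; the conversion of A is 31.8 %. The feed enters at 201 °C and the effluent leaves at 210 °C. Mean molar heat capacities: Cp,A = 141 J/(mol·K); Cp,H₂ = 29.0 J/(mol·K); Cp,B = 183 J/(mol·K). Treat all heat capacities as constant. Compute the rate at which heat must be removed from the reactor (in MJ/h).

Extent of reaction ξ = 0.318 × 6.34 = 2.0161 mol/s
Reaction term: ξ·ΔH°_rxn = 2.0161 × -171 = -344.76 kJ/s
Sensible, feed 201→25 °C: -189.69 kJ/s
Outlet flows (mol/s): A 4.3239, H₂ 4.3239, B 2.0161
Sensible, products 25→210 °C: 204.24 kJ/s
Q = ΔH = -330.21 kJ/s = -330.21 kW
Heat removed = 1188.7 MJ/h

Q_out = 1190 MJ/h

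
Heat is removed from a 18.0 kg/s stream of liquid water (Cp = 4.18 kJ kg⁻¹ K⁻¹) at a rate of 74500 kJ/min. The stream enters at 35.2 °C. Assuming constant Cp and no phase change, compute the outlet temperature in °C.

T_out = 18.7 °C

Q = 74500 kJ/min = 1241.7 kJ/s
ΔT = Q/(ṁ·Cp) = 1241.7/(18.0×4.18) = 16.503 K
T_out = 35.2 − 16.503 = 18.697 °C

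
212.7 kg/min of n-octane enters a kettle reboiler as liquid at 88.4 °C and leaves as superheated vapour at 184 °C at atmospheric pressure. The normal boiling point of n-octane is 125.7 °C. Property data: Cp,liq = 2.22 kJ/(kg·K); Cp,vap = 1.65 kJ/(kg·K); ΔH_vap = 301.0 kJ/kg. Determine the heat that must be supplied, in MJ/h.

Q = 6130 MJ/h

liquid 88.4→125.7 °C: 82.806 kJ/kg
vaporisation at 125.7 °C: 301 kJ/kg
vapour 125.7→184 °C: 96.195 kJ/kg
Δh = 82.806 + 301 + 96.195 = 480 kJ/kg
Q = ṁ·Δh = 212.7 kg/min × 480 kJ/kg = 102100 kJ/min
|Q| = 1701.6 kW = 6125.8 MJ/h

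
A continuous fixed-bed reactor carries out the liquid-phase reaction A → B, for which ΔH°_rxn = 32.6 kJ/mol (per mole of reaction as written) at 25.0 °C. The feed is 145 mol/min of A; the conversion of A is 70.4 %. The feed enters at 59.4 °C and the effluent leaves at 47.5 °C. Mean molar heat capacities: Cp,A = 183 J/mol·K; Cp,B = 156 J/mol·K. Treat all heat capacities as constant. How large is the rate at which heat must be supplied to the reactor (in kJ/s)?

Q_in = 49.2 kJ/s

Extent of reaction ξ = 0.704 × 145 = 102.08 mol/min
Reaction term: ξ·ΔH°_rxn = 102.08 × 32.6 = 3327.8 kJ/min
Sensible, feed 59.4→25 °C: -912.8 kJ/min
Outlet flows (mol/min): A 42.92, B 102.08
Sensible, products 25→47.5 °C: 535.02 kJ/min
Q = ΔH = 2950 kJ/min = 49.167 kW
Heat supplied = 49.167 kJ/s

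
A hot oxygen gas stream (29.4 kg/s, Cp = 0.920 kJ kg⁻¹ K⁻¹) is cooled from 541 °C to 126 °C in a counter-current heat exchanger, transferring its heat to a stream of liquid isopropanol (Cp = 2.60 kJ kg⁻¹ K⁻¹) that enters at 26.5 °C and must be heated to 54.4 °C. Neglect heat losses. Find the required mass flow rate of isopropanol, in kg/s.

ṁ_c = 155 kg/s

Heat released by hot stream: Q = 29.4 × 0.920 × (541 − 126) = 11225 kJ/s
Energy balance on cold side (adiabatic exchanger): Q = ṁ_c·Cp_c·(T_c,out − T_c,in)
ṁ_c = 11225 / [2.60 × (54.4 − 26.5)] = 154.74 kg/s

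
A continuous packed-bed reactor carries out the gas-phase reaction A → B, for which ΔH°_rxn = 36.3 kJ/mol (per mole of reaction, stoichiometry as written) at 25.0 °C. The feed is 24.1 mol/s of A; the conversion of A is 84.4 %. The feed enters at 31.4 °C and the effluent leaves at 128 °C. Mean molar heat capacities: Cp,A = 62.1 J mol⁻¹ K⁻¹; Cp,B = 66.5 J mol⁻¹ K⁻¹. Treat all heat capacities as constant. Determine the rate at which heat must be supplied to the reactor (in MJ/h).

Extent of reaction ξ = 0.844 × 24.1 = 20.34 mol/s
Reaction term: ξ·ΔH°_rxn = 20.34 × 36.3 = 738.36 kJ/s
Sensible, feed 31.4→25 °C: -9.5783 kJ/s
Outlet flows (mol/s): A 3.7596, B 20.34
Sensible, products 25→128 °C: 163.37 kJ/s
Q = ΔH = 892.15 kJ/s = 892.15 kW
Heat supplied = 3211.7 MJ/h

Q_in = 3210 MJ/h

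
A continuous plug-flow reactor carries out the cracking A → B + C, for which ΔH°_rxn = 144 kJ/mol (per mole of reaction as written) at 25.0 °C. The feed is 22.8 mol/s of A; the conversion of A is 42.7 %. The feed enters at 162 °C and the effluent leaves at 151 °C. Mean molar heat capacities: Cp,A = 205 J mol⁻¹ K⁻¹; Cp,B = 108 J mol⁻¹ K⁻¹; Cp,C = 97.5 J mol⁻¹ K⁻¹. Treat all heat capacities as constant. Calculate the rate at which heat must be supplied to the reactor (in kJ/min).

Extent of reaction ξ = 0.427 × 22.8 = 9.7356 mol/s
Reaction term: ξ·ΔH°_rxn = 9.7356 × 144 = 1401.9 kJ/s
Sensible, feed 162→25 °C: -640.34 kJ/s
Outlet flows (mol/s): A 13.064, B 9.7356, C 9.7356
Sensible, products 25→151 °C: 589.54 kJ/s
Q = ΔH = 1351.1 kJ/s = 1351.1 kW
Heat supplied = 81068 kJ/min

Q_in = 81100 kJ/min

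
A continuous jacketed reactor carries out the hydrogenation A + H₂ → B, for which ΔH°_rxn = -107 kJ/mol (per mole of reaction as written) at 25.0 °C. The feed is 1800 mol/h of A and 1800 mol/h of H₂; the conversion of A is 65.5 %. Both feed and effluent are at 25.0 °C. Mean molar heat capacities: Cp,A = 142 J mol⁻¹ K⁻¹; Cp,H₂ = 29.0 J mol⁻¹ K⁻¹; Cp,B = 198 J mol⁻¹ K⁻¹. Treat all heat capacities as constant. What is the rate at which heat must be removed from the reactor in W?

Extent of reaction ξ = 0.655 × 1800 = 1179 mol/h
Reaction term: ξ·ΔH°_rxn = 1179 × -107 = -126150 kJ/h
Q = ΔH = -126150 kJ/h = -35.042 kW
Heat removed = 35042 W

Q_out = 35000 W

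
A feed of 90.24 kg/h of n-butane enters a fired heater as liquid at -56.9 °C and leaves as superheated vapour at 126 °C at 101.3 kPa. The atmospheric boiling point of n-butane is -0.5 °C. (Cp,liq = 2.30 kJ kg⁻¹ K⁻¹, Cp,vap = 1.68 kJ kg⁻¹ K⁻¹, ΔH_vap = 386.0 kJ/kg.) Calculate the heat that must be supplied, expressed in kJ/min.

liquid -56.9→-0.5 °C: 129.72 kJ/kg
vaporisation at -0.5 °C: 386 kJ/kg
vapour -0.5→126 °C: 212.52 kJ/kg
Δh = 129.72 + 386 + 212.52 = 728.24 kJ/kg
Q = ṁ·Δh = 90.24 kg/h × 728.24 kJ/kg = 65716 kJ/h
|Q| = 18.255 kW = 1095.3 kJ/min

Q = 1100 kJ/min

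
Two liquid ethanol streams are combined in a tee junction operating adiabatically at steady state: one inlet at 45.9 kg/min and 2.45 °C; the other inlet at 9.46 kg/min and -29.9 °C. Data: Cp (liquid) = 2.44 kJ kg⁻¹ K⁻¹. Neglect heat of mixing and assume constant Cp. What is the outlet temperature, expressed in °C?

No heat crosses the boundary, so H_out = H_in.
T_out = Σ ṁᵢCp,ᵢTᵢ / Σ ṁᵢCp,ᵢ
      = -415.77 / 135.08 = -3.078 °C

T_out = -3.08 °C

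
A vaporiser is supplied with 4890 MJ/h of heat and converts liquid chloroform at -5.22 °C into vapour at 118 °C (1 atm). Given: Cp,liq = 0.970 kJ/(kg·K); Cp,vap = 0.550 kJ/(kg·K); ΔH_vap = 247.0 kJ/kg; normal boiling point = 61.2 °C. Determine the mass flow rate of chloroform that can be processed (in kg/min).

Δh = 0.970×(61.2−-5.22) + 247.0 + 0.550×(118−61.2) = 342.67 kJ/kg
Q = 4890 MJ/h = 1358.3 kJ/s = 81500 kJ/min
ṁ = Q/Δh = 81500 / 342.67 = 237.84 kg/min

ṁ = 238 kg/min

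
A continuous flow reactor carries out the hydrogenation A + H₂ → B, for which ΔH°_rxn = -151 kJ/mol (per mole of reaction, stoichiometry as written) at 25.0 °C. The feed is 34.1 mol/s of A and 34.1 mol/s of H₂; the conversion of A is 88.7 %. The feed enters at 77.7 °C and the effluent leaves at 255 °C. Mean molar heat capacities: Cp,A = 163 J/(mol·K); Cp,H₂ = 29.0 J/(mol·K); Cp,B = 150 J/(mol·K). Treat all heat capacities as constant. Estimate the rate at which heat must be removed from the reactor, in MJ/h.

Extent of reaction ξ = 0.887 × 34.1 = 30.247 mol/s
Reaction term: ξ·ΔH°_rxn = 30.247 × -151 = -4567.3 kJ/s
Sensible, feed 77.7→25 °C: -345.04 kJ/s
Outlet flows (mol/s): A 3.8533, H₂ 3.8533, B 30.247
Sensible, products 25→255 °C: 1213.7 kJ/s
Q = ΔH = -3698.6 kJ/s = -3698.6 kW
Heat removed = 13315 MJ/h

Q_out = 13300 MJ/h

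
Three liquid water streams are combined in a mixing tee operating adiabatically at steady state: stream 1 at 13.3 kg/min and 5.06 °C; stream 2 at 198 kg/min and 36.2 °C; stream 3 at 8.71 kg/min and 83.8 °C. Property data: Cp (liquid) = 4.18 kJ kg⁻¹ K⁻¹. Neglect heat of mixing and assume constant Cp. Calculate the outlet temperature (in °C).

Adiabatic, steady state ⇒ Σ ṁᵢCp,ᵢ(T_out − Tᵢ) = 0
Σ ṁᵢCp,ᵢTᵢ = 13.3×4.18×5.06 + 198×4.18×36.2 + 8.71×4.18×83.8 = 33293
Σ ṁᵢCp,ᵢ = 13.3×4.18 + 198×4.18 + 8.71×4.18 = 919.64
T_out = 33293 / 919.64 = 36.202 °C

T_out = 36.2 °C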